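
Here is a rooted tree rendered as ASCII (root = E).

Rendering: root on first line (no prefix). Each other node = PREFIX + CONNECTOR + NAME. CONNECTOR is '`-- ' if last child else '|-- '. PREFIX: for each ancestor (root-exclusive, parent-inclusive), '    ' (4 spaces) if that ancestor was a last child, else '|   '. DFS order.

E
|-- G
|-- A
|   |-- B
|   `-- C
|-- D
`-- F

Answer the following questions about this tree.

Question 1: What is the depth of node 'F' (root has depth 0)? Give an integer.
Path from root to F: E -> F
Depth = number of edges = 1

Answer: 1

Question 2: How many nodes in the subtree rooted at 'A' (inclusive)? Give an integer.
Subtree rooted at A contains: A, B, C
Count = 3

Answer: 3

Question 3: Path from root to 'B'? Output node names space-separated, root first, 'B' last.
Walk down from root: E -> A -> B

Answer: E A B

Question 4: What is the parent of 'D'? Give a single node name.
Answer: E

Derivation:
Scan adjacency: D appears as child of E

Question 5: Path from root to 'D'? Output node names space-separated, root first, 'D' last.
Walk down from root: E -> D

Answer: E D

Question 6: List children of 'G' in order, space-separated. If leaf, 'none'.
Node G's children (from adjacency): (leaf)

Answer: none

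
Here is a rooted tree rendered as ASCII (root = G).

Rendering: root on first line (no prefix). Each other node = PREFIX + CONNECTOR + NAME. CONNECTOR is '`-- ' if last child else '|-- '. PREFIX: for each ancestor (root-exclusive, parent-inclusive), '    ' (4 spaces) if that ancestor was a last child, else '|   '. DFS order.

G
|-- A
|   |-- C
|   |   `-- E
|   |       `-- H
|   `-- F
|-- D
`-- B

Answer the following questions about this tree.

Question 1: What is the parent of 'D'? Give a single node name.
Answer: G

Derivation:
Scan adjacency: D appears as child of G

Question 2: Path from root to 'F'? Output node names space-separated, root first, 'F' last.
Answer: G A F

Derivation:
Walk down from root: G -> A -> F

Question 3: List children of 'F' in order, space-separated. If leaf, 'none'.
Node F's children (from adjacency): (leaf)

Answer: none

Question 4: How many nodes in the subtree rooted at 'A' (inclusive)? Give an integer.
Answer: 5

Derivation:
Subtree rooted at A contains: A, C, E, F, H
Count = 5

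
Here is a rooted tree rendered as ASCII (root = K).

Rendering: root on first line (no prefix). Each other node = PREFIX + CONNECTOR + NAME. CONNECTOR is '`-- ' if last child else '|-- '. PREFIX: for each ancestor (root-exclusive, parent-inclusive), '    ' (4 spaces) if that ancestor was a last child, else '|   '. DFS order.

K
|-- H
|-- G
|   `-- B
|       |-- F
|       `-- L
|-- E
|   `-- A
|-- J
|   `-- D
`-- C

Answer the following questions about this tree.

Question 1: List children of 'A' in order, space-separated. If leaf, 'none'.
Node A's children (from adjacency): (leaf)

Answer: none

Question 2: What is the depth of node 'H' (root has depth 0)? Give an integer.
Answer: 1

Derivation:
Path from root to H: K -> H
Depth = number of edges = 1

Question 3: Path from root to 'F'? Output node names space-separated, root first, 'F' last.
Walk down from root: K -> G -> B -> F

Answer: K G B F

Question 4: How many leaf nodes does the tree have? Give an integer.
Answer: 6

Derivation:
Leaves (nodes with no children): A, C, D, F, H, L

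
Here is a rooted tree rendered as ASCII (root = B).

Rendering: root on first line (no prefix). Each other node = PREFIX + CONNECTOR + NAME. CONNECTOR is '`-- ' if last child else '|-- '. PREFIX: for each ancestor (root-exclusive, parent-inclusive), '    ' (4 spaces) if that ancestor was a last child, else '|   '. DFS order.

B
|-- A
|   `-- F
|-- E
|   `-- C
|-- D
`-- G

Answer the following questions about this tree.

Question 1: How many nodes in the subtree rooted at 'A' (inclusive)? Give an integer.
Answer: 2

Derivation:
Subtree rooted at A contains: A, F
Count = 2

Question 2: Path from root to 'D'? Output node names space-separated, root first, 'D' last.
Walk down from root: B -> D

Answer: B D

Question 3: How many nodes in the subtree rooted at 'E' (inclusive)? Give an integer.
Answer: 2

Derivation:
Subtree rooted at E contains: C, E
Count = 2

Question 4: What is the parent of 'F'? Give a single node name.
Scan adjacency: F appears as child of A

Answer: A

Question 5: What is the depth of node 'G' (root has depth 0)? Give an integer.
Answer: 1

Derivation:
Path from root to G: B -> G
Depth = number of edges = 1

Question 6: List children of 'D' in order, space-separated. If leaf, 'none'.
Answer: none

Derivation:
Node D's children (from adjacency): (leaf)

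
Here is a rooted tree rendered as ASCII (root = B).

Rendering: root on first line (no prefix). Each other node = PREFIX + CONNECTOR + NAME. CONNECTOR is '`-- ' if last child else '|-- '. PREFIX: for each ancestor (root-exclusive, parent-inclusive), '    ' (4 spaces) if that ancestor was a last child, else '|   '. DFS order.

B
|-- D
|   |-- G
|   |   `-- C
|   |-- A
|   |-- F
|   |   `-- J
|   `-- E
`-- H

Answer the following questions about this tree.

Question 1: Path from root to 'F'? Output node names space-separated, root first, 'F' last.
Walk down from root: B -> D -> F

Answer: B D F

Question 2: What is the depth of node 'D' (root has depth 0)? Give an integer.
Answer: 1

Derivation:
Path from root to D: B -> D
Depth = number of edges = 1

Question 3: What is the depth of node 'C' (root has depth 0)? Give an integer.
Answer: 3

Derivation:
Path from root to C: B -> D -> G -> C
Depth = number of edges = 3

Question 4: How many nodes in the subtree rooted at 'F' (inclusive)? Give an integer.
Subtree rooted at F contains: F, J
Count = 2

Answer: 2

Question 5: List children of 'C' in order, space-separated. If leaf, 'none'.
Answer: none

Derivation:
Node C's children (from adjacency): (leaf)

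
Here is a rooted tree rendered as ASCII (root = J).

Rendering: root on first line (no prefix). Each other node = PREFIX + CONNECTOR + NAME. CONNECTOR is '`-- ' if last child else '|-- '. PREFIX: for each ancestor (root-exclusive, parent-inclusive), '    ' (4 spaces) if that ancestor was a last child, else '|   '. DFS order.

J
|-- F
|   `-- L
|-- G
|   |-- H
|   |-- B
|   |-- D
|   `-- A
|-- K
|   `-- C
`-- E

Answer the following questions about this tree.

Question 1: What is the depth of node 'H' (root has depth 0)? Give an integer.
Path from root to H: J -> G -> H
Depth = number of edges = 2

Answer: 2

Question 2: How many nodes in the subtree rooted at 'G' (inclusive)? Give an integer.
Subtree rooted at G contains: A, B, D, G, H
Count = 5

Answer: 5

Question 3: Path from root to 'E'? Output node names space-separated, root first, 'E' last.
Answer: J E

Derivation:
Walk down from root: J -> E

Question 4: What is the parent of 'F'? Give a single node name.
Answer: J

Derivation:
Scan adjacency: F appears as child of J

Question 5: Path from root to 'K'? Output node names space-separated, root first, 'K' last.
Walk down from root: J -> K

Answer: J K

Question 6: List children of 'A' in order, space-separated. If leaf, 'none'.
Node A's children (from adjacency): (leaf)

Answer: none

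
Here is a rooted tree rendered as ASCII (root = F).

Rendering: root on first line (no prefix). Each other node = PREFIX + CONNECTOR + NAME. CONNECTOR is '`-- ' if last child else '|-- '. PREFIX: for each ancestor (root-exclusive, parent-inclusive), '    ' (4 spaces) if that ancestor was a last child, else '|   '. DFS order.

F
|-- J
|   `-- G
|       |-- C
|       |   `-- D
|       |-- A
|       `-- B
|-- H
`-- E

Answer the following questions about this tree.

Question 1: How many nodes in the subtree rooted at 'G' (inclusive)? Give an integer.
Subtree rooted at G contains: A, B, C, D, G
Count = 5

Answer: 5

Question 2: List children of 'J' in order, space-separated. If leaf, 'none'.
Answer: G

Derivation:
Node J's children (from adjacency): G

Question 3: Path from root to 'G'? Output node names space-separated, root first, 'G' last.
Answer: F J G

Derivation:
Walk down from root: F -> J -> G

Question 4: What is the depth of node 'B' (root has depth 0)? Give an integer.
Path from root to B: F -> J -> G -> B
Depth = number of edges = 3

Answer: 3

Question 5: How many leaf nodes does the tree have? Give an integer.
Answer: 5

Derivation:
Leaves (nodes with no children): A, B, D, E, H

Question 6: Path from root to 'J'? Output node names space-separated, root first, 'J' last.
Walk down from root: F -> J

Answer: F J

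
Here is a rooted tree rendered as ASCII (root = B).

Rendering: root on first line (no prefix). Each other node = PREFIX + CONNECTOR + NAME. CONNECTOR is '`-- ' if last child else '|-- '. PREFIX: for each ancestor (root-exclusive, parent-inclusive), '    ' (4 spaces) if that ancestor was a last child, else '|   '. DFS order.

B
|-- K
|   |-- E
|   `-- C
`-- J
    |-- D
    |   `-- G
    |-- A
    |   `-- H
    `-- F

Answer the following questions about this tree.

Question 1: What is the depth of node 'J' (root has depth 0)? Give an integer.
Path from root to J: B -> J
Depth = number of edges = 1

Answer: 1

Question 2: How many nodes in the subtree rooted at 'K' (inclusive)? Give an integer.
Subtree rooted at K contains: C, E, K
Count = 3

Answer: 3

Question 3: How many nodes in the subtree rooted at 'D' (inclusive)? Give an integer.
Answer: 2

Derivation:
Subtree rooted at D contains: D, G
Count = 2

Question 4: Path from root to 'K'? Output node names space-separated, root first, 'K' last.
Walk down from root: B -> K

Answer: B K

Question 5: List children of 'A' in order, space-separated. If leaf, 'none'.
Answer: H

Derivation:
Node A's children (from adjacency): H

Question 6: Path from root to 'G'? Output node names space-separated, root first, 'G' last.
Answer: B J D G

Derivation:
Walk down from root: B -> J -> D -> G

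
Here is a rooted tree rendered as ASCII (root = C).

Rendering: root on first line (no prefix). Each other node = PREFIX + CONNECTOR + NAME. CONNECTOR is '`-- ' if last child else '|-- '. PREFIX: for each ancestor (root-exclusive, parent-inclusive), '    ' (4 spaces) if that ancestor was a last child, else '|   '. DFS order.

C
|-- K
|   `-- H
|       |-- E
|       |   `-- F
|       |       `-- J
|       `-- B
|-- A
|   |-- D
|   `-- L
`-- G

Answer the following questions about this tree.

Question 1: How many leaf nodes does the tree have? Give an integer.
Leaves (nodes with no children): B, D, G, J, L

Answer: 5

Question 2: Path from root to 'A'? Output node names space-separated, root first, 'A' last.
Walk down from root: C -> A

Answer: C A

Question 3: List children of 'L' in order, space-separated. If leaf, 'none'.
Node L's children (from adjacency): (leaf)

Answer: none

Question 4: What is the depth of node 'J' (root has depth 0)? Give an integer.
Answer: 5

Derivation:
Path from root to J: C -> K -> H -> E -> F -> J
Depth = number of edges = 5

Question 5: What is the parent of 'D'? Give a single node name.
Scan adjacency: D appears as child of A

Answer: A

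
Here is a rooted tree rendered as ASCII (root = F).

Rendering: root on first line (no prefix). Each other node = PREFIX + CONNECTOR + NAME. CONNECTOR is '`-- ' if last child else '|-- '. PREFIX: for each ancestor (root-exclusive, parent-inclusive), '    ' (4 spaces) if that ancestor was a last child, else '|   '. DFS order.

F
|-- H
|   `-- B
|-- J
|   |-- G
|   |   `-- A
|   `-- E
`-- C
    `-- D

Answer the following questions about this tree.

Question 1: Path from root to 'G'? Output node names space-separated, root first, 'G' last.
Answer: F J G

Derivation:
Walk down from root: F -> J -> G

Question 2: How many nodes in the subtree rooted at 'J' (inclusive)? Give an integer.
Answer: 4

Derivation:
Subtree rooted at J contains: A, E, G, J
Count = 4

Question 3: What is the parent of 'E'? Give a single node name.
Answer: J

Derivation:
Scan adjacency: E appears as child of J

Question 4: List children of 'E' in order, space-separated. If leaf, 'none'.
Node E's children (from adjacency): (leaf)

Answer: none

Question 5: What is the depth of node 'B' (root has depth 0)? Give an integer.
Path from root to B: F -> H -> B
Depth = number of edges = 2

Answer: 2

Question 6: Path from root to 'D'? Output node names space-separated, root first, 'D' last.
Walk down from root: F -> C -> D

Answer: F C D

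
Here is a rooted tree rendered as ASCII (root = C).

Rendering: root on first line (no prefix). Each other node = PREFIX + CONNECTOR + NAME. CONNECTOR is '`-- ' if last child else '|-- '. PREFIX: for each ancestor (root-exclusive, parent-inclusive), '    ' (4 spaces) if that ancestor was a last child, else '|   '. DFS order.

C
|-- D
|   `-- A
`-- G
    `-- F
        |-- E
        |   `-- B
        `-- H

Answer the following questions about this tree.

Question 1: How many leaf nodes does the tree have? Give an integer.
Answer: 3

Derivation:
Leaves (nodes with no children): A, B, H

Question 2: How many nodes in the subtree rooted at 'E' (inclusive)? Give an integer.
Answer: 2

Derivation:
Subtree rooted at E contains: B, E
Count = 2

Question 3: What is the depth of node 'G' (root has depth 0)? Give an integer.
Answer: 1

Derivation:
Path from root to G: C -> G
Depth = number of edges = 1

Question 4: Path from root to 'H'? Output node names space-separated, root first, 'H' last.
Walk down from root: C -> G -> F -> H

Answer: C G F H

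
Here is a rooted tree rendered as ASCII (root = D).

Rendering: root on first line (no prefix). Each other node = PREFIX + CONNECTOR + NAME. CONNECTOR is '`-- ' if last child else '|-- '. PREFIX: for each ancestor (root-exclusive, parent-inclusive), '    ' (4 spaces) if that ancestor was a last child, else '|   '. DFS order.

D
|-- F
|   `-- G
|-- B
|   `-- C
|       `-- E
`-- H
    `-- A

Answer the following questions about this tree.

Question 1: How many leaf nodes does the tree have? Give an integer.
Answer: 3

Derivation:
Leaves (nodes with no children): A, E, G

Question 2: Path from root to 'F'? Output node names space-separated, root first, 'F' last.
Walk down from root: D -> F

Answer: D F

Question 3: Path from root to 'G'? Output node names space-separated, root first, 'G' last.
Walk down from root: D -> F -> G

Answer: D F G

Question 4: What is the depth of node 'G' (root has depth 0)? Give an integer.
Answer: 2

Derivation:
Path from root to G: D -> F -> G
Depth = number of edges = 2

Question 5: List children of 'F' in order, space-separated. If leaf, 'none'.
Answer: G

Derivation:
Node F's children (from adjacency): G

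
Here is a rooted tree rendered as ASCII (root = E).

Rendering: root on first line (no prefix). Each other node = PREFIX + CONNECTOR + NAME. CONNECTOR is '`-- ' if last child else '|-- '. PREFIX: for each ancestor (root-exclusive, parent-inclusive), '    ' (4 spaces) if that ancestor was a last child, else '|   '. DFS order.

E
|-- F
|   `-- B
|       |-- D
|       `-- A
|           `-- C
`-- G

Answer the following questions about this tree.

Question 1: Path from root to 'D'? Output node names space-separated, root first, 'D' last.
Answer: E F B D

Derivation:
Walk down from root: E -> F -> B -> D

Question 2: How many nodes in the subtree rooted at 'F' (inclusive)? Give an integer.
Answer: 5

Derivation:
Subtree rooted at F contains: A, B, C, D, F
Count = 5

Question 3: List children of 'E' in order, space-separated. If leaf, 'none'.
Node E's children (from adjacency): F, G

Answer: F G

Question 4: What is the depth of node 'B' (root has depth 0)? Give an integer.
Path from root to B: E -> F -> B
Depth = number of edges = 2

Answer: 2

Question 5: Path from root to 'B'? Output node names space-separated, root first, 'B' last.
Answer: E F B

Derivation:
Walk down from root: E -> F -> B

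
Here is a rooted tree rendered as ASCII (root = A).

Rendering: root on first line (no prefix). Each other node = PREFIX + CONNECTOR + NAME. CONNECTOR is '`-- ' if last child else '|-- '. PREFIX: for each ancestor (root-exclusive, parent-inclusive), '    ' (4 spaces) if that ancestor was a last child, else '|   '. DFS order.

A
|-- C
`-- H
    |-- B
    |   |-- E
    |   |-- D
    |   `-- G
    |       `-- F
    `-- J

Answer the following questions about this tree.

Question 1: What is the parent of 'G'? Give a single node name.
Answer: B

Derivation:
Scan adjacency: G appears as child of B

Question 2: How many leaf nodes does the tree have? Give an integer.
Leaves (nodes with no children): C, D, E, F, J

Answer: 5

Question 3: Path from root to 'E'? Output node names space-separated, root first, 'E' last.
Answer: A H B E

Derivation:
Walk down from root: A -> H -> B -> E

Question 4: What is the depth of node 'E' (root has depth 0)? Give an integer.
Path from root to E: A -> H -> B -> E
Depth = number of edges = 3

Answer: 3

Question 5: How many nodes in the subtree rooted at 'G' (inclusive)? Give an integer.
Answer: 2

Derivation:
Subtree rooted at G contains: F, G
Count = 2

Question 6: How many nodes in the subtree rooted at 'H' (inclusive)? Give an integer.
Subtree rooted at H contains: B, D, E, F, G, H, J
Count = 7

Answer: 7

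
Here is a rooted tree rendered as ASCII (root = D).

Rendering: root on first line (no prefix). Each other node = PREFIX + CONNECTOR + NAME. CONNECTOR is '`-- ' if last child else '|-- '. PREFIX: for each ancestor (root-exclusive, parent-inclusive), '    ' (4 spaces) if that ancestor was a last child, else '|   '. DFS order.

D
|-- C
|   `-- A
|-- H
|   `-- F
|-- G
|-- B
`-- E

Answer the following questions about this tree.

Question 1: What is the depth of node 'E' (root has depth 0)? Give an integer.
Answer: 1

Derivation:
Path from root to E: D -> E
Depth = number of edges = 1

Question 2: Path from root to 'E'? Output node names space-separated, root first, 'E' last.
Answer: D E

Derivation:
Walk down from root: D -> E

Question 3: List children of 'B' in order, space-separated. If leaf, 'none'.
Answer: none

Derivation:
Node B's children (from adjacency): (leaf)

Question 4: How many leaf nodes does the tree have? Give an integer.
Leaves (nodes with no children): A, B, E, F, G

Answer: 5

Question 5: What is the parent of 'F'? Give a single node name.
Answer: H

Derivation:
Scan adjacency: F appears as child of H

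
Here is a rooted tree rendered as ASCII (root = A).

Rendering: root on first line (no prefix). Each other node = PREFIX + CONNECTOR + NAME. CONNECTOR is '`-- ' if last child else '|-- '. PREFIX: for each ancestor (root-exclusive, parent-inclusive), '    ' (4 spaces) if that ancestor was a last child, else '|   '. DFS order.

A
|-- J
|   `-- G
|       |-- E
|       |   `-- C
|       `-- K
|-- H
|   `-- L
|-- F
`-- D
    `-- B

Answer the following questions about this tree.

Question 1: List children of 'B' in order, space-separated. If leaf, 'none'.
Node B's children (from adjacency): (leaf)

Answer: none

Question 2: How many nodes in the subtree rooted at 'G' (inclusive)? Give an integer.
Subtree rooted at G contains: C, E, G, K
Count = 4

Answer: 4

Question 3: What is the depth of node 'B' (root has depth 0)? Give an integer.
Path from root to B: A -> D -> B
Depth = number of edges = 2

Answer: 2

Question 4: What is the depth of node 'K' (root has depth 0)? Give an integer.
Answer: 3

Derivation:
Path from root to K: A -> J -> G -> K
Depth = number of edges = 3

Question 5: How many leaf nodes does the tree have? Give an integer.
Leaves (nodes with no children): B, C, F, K, L

Answer: 5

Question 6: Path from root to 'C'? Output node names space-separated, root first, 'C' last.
Answer: A J G E C

Derivation:
Walk down from root: A -> J -> G -> E -> C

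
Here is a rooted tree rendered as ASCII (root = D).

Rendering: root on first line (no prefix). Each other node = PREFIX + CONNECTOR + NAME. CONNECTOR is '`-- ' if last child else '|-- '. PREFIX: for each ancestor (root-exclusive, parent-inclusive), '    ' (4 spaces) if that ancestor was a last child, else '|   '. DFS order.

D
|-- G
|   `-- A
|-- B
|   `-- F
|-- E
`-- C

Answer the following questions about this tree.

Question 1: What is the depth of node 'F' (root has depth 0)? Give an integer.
Path from root to F: D -> B -> F
Depth = number of edges = 2

Answer: 2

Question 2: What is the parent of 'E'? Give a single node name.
Answer: D

Derivation:
Scan adjacency: E appears as child of D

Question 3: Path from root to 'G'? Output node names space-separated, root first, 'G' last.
Answer: D G

Derivation:
Walk down from root: D -> G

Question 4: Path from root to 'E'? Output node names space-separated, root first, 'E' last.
Walk down from root: D -> E

Answer: D E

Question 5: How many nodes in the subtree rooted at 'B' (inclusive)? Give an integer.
Answer: 2

Derivation:
Subtree rooted at B contains: B, F
Count = 2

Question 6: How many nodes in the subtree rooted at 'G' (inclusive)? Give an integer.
Subtree rooted at G contains: A, G
Count = 2

Answer: 2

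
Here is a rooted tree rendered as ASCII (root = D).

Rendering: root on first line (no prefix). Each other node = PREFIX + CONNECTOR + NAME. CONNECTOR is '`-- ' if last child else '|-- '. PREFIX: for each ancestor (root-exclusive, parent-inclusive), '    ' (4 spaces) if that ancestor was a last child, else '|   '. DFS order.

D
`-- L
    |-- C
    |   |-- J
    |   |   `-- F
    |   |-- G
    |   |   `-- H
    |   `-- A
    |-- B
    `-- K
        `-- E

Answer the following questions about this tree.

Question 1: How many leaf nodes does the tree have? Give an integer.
Answer: 5

Derivation:
Leaves (nodes with no children): A, B, E, F, H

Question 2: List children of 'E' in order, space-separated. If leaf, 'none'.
Node E's children (from adjacency): (leaf)

Answer: none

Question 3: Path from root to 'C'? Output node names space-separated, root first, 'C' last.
Answer: D L C

Derivation:
Walk down from root: D -> L -> C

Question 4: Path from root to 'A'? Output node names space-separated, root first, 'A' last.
Walk down from root: D -> L -> C -> A

Answer: D L C A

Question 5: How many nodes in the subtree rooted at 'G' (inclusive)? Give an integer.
Answer: 2

Derivation:
Subtree rooted at G contains: G, H
Count = 2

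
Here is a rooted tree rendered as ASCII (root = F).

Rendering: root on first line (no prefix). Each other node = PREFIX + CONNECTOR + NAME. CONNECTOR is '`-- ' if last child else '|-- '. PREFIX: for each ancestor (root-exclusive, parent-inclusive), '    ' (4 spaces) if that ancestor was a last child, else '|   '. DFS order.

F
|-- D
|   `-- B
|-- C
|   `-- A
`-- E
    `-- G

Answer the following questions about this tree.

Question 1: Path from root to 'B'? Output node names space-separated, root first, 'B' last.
Answer: F D B

Derivation:
Walk down from root: F -> D -> B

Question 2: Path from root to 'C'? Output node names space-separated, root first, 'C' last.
Answer: F C

Derivation:
Walk down from root: F -> C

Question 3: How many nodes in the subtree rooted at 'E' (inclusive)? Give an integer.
Subtree rooted at E contains: E, G
Count = 2

Answer: 2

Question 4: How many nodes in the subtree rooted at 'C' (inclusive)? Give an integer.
Subtree rooted at C contains: A, C
Count = 2

Answer: 2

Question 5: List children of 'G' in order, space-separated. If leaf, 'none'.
Answer: none

Derivation:
Node G's children (from adjacency): (leaf)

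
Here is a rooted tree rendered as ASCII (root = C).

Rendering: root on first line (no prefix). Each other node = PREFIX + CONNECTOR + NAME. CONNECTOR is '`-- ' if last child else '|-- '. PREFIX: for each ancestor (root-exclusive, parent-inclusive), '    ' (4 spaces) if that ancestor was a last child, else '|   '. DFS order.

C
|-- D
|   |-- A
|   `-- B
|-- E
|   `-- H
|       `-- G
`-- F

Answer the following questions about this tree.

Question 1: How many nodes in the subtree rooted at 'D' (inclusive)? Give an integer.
Subtree rooted at D contains: A, B, D
Count = 3

Answer: 3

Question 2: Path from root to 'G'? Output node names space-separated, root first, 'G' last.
Answer: C E H G

Derivation:
Walk down from root: C -> E -> H -> G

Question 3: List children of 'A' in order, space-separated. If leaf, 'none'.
Answer: none

Derivation:
Node A's children (from adjacency): (leaf)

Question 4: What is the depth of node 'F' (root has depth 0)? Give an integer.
Path from root to F: C -> F
Depth = number of edges = 1

Answer: 1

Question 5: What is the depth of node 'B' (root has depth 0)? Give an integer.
Path from root to B: C -> D -> B
Depth = number of edges = 2

Answer: 2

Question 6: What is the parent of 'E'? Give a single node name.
Answer: C

Derivation:
Scan adjacency: E appears as child of C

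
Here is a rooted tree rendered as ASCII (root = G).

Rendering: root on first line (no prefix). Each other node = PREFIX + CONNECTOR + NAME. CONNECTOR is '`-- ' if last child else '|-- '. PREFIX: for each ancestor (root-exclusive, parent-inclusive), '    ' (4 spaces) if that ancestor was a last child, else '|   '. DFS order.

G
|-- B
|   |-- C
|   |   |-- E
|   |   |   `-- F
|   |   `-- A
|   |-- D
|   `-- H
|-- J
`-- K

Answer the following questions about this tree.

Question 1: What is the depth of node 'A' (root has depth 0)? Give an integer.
Answer: 3

Derivation:
Path from root to A: G -> B -> C -> A
Depth = number of edges = 3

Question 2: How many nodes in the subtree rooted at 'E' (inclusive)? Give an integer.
Answer: 2

Derivation:
Subtree rooted at E contains: E, F
Count = 2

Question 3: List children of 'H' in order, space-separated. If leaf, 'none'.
Answer: none

Derivation:
Node H's children (from adjacency): (leaf)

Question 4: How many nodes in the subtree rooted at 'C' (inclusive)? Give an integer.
Answer: 4

Derivation:
Subtree rooted at C contains: A, C, E, F
Count = 4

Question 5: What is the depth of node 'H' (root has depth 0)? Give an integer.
Path from root to H: G -> B -> H
Depth = number of edges = 2

Answer: 2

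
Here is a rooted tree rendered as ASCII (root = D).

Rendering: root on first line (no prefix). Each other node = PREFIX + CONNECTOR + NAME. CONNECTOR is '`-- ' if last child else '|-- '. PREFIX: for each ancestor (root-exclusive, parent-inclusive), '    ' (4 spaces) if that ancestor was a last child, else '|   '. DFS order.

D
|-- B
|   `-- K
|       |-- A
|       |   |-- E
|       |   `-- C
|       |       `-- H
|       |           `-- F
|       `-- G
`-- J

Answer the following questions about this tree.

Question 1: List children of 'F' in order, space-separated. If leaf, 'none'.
Node F's children (from adjacency): (leaf)

Answer: none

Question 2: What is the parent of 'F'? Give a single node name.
Answer: H

Derivation:
Scan adjacency: F appears as child of H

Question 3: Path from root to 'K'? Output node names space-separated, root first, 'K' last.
Walk down from root: D -> B -> K

Answer: D B K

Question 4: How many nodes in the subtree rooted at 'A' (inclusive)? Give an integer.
Subtree rooted at A contains: A, C, E, F, H
Count = 5

Answer: 5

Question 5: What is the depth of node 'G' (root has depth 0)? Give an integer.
Answer: 3

Derivation:
Path from root to G: D -> B -> K -> G
Depth = number of edges = 3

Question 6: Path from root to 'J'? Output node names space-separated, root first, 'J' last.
Answer: D J

Derivation:
Walk down from root: D -> J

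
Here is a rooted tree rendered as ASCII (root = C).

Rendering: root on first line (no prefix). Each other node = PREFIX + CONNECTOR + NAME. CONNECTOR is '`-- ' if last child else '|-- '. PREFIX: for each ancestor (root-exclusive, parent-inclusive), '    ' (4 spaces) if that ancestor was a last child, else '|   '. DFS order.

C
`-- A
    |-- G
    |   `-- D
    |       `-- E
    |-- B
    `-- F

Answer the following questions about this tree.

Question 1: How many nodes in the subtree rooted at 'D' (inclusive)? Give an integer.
Subtree rooted at D contains: D, E
Count = 2

Answer: 2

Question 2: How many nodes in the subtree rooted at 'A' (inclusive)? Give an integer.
Answer: 6

Derivation:
Subtree rooted at A contains: A, B, D, E, F, G
Count = 6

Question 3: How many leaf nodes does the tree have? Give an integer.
Leaves (nodes with no children): B, E, F

Answer: 3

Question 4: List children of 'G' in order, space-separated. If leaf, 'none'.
Node G's children (from adjacency): D

Answer: D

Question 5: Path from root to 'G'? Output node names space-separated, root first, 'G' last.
Walk down from root: C -> A -> G

Answer: C A G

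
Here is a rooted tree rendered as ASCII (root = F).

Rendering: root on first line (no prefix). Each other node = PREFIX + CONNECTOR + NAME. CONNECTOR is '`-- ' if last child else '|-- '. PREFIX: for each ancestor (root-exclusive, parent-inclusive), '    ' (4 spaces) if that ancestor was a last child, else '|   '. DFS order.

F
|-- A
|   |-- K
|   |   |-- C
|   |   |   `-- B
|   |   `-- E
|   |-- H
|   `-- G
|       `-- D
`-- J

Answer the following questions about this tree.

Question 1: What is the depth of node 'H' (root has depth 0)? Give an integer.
Answer: 2

Derivation:
Path from root to H: F -> A -> H
Depth = number of edges = 2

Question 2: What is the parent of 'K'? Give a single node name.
Answer: A

Derivation:
Scan adjacency: K appears as child of A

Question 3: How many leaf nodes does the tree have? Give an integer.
Leaves (nodes with no children): B, D, E, H, J

Answer: 5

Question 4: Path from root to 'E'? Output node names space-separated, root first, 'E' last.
Walk down from root: F -> A -> K -> E

Answer: F A K E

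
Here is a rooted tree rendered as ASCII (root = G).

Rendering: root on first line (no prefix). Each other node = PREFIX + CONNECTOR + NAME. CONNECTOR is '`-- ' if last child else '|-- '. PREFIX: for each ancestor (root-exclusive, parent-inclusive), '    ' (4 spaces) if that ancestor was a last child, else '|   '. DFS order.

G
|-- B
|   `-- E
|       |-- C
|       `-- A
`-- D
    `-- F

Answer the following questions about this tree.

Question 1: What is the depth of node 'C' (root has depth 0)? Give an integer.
Answer: 3

Derivation:
Path from root to C: G -> B -> E -> C
Depth = number of edges = 3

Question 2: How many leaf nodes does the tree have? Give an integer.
Answer: 3

Derivation:
Leaves (nodes with no children): A, C, F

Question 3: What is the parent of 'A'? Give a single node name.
Answer: E

Derivation:
Scan adjacency: A appears as child of E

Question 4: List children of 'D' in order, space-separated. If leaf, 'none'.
Answer: F

Derivation:
Node D's children (from adjacency): F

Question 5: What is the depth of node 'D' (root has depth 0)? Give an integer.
Answer: 1

Derivation:
Path from root to D: G -> D
Depth = number of edges = 1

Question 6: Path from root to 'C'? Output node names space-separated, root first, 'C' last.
Walk down from root: G -> B -> E -> C

Answer: G B E C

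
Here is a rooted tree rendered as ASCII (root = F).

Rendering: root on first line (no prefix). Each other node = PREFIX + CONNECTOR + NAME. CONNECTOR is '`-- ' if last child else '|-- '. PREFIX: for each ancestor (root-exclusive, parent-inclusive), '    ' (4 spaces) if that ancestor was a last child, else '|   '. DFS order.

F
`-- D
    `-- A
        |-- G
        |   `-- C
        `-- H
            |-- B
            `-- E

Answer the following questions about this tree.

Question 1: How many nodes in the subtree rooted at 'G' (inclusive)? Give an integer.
Answer: 2

Derivation:
Subtree rooted at G contains: C, G
Count = 2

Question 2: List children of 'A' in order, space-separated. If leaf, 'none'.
Answer: G H

Derivation:
Node A's children (from adjacency): G, H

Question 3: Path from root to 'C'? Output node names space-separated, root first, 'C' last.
Walk down from root: F -> D -> A -> G -> C

Answer: F D A G C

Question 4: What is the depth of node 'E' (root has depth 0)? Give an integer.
Path from root to E: F -> D -> A -> H -> E
Depth = number of edges = 4

Answer: 4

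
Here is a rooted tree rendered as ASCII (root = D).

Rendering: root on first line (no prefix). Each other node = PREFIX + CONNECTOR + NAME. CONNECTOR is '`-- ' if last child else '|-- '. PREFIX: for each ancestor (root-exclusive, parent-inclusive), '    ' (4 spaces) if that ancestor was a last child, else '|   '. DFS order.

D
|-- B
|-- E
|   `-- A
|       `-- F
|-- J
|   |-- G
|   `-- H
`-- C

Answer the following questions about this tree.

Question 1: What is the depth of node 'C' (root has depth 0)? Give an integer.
Path from root to C: D -> C
Depth = number of edges = 1

Answer: 1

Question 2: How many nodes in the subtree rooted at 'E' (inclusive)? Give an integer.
Subtree rooted at E contains: A, E, F
Count = 3

Answer: 3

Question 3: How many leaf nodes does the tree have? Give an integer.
Leaves (nodes with no children): B, C, F, G, H

Answer: 5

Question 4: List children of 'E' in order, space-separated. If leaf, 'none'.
Answer: A

Derivation:
Node E's children (from adjacency): A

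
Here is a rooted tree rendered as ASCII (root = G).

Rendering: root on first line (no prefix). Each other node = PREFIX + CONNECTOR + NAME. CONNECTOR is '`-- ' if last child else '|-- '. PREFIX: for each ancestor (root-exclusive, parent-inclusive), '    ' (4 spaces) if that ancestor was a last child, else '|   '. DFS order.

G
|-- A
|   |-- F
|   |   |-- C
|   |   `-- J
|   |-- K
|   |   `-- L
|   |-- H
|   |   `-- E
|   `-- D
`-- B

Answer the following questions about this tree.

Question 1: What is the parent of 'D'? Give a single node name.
Scan adjacency: D appears as child of A

Answer: A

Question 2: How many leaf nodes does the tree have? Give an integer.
Leaves (nodes with no children): B, C, D, E, J, L

Answer: 6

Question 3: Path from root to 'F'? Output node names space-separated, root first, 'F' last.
Answer: G A F

Derivation:
Walk down from root: G -> A -> F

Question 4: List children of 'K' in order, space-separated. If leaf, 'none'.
Node K's children (from adjacency): L

Answer: L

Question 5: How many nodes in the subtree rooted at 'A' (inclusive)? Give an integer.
Subtree rooted at A contains: A, C, D, E, F, H, J, K, L
Count = 9

Answer: 9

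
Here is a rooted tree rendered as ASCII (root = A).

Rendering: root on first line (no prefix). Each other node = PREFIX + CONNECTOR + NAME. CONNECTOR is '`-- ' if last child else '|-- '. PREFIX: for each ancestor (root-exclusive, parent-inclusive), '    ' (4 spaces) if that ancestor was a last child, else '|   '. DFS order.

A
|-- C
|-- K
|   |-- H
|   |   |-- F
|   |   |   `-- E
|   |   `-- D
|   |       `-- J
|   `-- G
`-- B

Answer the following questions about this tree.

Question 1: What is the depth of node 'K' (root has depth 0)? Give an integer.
Path from root to K: A -> K
Depth = number of edges = 1

Answer: 1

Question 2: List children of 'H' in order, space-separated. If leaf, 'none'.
Answer: F D

Derivation:
Node H's children (from adjacency): F, D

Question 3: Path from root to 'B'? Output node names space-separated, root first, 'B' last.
Answer: A B

Derivation:
Walk down from root: A -> B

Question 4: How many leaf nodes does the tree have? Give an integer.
Leaves (nodes with no children): B, C, E, G, J

Answer: 5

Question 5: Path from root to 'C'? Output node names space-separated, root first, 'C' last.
Answer: A C

Derivation:
Walk down from root: A -> C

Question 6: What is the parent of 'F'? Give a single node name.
Scan adjacency: F appears as child of H

Answer: H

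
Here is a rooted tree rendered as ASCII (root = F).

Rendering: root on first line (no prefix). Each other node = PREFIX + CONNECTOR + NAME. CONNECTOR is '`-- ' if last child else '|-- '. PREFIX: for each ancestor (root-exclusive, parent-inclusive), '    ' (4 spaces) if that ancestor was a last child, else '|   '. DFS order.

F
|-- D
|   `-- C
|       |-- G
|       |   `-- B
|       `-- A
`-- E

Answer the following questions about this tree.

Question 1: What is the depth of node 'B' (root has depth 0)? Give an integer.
Answer: 4

Derivation:
Path from root to B: F -> D -> C -> G -> B
Depth = number of edges = 4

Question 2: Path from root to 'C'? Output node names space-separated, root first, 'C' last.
Answer: F D C

Derivation:
Walk down from root: F -> D -> C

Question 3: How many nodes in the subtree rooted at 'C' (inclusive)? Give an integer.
Answer: 4

Derivation:
Subtree rooted at C contains: A, B, C, G
Count = 4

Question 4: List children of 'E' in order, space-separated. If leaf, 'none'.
Node E's children (from adjacency): (leaf)

Answer: none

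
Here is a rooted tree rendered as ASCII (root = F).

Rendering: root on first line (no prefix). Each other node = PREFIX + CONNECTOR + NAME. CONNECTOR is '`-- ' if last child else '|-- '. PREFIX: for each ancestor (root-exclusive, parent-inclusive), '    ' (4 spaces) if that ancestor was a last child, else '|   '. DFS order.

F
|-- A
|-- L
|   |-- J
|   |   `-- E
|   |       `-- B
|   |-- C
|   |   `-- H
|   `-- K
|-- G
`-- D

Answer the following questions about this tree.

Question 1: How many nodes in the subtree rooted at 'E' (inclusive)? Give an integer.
Subtree rooted at E contains: B, E
Count = 2

Answer: 2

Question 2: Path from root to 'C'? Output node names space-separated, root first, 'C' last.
Walk down from root: F -> L -> C

Answer: F L C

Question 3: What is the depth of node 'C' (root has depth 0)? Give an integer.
Answer: 2

Derivation:
Path from root to C: F -> L -> C
Depth = number of edges = 2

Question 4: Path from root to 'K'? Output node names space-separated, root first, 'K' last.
Walk down from root: F -> L -> K

Answer: F L K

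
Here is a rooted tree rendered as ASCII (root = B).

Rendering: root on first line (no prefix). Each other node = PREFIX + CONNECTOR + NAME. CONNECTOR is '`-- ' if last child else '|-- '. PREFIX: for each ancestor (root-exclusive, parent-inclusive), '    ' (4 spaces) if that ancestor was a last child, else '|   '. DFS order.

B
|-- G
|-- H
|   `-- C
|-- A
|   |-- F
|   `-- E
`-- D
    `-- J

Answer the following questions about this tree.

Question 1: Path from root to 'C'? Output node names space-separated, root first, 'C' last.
Walk down from root: B -> H -> C

Answer: B H C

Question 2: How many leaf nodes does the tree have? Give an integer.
Leaves (nodes with no children): C, E, F, G, J

Answer: 5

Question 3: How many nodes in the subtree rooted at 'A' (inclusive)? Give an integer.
Subtree rooted at A contains: A, E, F
Count = 3

Answer: 3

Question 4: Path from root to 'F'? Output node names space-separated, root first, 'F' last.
Walk down from root: B -> A -> F

Answer: B A F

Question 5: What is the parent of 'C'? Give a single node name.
Scan adjacency: C appears as child of H

Answer: H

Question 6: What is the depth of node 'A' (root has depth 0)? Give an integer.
Answer: 1

Derivation:
Path from root to A: B -> A
Depth = number of edges = 1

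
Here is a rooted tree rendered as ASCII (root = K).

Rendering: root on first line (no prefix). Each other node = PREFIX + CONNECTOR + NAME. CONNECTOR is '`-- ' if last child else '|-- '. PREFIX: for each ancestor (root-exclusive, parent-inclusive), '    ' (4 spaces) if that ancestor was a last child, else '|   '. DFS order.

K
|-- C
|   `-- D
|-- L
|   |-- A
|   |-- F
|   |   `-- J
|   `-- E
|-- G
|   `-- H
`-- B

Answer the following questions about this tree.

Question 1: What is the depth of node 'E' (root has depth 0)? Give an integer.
Path from root to E: K -> L -> E
Depth = number of edges = 2

Answer: 2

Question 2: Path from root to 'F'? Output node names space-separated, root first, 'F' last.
Walk down from root: K -> L -> F

Answer: K L F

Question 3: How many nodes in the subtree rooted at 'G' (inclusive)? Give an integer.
Subtree rooted at G contains: G, H
Count = 2

Answer: 2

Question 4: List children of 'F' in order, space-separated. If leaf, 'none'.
Answer: J

Derivation:
Node F's children (from adjacency): J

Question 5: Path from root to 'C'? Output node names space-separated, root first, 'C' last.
Walk down from root: K -> C

Answer: K C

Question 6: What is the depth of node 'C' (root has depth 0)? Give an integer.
Path from root to C: K -> C
Depth = number of edges = 1

Answer: 1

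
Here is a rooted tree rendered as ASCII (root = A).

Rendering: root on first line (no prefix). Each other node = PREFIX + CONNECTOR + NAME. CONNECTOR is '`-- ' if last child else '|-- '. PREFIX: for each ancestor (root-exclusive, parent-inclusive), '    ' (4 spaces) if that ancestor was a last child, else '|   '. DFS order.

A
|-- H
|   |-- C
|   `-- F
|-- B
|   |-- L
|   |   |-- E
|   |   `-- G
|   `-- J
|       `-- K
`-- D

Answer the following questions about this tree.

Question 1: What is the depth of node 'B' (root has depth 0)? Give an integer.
Answer: 1

Derivation:
Path from root to B: A -> B
Depth = number of edges = 1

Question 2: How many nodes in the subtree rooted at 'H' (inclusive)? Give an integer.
Answer: 3

Derivation:
Subtree rooted at H contains: C, F, H
Count = 3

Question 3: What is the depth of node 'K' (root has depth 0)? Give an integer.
Path from root to K: A -> B -> J -> K
Depth = number of edges = 3

Answer: 3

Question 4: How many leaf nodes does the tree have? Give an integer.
Leaves (nodes with no children): C, D, E, F, G, K

Answer: 6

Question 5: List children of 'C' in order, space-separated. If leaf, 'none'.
Answer: none

Derivation:
Node C's children (from adjacency): (leaf)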